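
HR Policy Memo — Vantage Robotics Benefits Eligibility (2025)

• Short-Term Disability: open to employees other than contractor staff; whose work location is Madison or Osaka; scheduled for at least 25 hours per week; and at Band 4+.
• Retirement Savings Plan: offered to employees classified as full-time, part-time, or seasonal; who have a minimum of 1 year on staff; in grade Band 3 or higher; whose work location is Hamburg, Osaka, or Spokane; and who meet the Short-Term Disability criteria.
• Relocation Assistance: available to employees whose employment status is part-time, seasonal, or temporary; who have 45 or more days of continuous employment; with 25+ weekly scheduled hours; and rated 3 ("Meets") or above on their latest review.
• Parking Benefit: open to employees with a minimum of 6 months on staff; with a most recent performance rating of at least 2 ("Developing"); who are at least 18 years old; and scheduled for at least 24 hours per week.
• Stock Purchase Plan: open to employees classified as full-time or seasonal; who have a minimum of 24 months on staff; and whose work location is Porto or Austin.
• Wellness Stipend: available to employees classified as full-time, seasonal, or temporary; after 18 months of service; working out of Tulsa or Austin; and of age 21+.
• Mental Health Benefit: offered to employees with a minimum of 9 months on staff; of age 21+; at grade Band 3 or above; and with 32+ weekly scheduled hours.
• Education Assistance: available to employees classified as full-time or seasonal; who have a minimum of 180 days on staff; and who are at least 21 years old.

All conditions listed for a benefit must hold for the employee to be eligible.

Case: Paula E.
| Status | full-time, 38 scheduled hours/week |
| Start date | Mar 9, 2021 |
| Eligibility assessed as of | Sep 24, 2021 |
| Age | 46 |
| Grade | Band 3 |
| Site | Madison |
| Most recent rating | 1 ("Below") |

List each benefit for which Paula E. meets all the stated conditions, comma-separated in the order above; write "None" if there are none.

Education Assistance

Service from Mar 9, 2021 to Sep 24, 2021: 199 days.
Short-Term Disability — status full-time ✓ (not excluded); site Madison ✓; 38 hrs/wk ≥ 25 ✓; grade Band 3 < Band 4 ✗ → not eligible.
Retirement Savings Plan — status full-time ✓; service 199 days < 1 year (≈365 days) ✗ → not eligible.
Relocation Assistance — status full-time ✗ (requires part-time, seasonal, or temporary) → not eligible.
Parking Benefit — service 199 days ≥ 6 months (≈180 days) ✓; rating 1 < 2 ✗ → not eligible.
Stock Purchase Plan — status full-time ✓; service 199 days < 24 months (≈720 days) ✗ → not eligible.
Wellness Stipend — status full-time ✓; service 199 days < 18 months (≈540 days) ✗ → not eligible.
Mental Health Benefit — service 199 days < 9 months (≈270 days) ✗ → not eligible.
Education Assistance — status full-time ✓; service 199 days ≥ 180 days ✓; age 46 ≥ 21 ✓ → eligible.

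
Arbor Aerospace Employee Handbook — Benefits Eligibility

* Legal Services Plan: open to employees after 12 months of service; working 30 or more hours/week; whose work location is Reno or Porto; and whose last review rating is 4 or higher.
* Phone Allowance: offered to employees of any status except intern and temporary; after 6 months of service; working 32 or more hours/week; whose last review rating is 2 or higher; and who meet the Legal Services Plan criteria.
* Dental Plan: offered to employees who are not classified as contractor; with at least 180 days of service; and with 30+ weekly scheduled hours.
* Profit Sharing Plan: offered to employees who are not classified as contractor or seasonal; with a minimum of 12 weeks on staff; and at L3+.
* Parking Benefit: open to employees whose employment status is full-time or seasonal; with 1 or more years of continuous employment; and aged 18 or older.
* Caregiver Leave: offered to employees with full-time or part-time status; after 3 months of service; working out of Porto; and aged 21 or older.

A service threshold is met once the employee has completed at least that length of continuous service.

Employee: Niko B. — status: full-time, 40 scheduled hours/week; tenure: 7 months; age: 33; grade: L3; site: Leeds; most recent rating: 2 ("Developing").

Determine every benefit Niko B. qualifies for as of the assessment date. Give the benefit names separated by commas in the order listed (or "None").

Legal Services Plan — service 7 months < 12 months ✗ → not eligible.
Phone Allowance — status full-time ✓ (not excluded); service 7 months ≥ 6 months ✓; 40 hrs/wk ≥ 32 ✓; rating 2 ≥ 2 ✓; not eligible for Legal Services Plan ✗ → not eligible.
Dental Plan — status full-time ✓ (not excluded); service 7 months ≥ 180 days ✓; 40 hrs/wk ≥ 30 ✓ → eligible.
Profit Sharing Plan — status full-time ✓ (not excluded); service 7 months ≥ 12 weeks (≈84 days) ✓; grade L3 ≥ L3 ✓ → eligible.
Parking Benefit — status full-time ✓; service 7 months < 1 year (≈365 days) ✗ → not eligible.
Caregiver Leave — status full-time ✓; service 7 months ≥ 3 months ✓; site Leeds ✗ (not Porto) → not eligible.

Dental Plan, Profit Sharing Plan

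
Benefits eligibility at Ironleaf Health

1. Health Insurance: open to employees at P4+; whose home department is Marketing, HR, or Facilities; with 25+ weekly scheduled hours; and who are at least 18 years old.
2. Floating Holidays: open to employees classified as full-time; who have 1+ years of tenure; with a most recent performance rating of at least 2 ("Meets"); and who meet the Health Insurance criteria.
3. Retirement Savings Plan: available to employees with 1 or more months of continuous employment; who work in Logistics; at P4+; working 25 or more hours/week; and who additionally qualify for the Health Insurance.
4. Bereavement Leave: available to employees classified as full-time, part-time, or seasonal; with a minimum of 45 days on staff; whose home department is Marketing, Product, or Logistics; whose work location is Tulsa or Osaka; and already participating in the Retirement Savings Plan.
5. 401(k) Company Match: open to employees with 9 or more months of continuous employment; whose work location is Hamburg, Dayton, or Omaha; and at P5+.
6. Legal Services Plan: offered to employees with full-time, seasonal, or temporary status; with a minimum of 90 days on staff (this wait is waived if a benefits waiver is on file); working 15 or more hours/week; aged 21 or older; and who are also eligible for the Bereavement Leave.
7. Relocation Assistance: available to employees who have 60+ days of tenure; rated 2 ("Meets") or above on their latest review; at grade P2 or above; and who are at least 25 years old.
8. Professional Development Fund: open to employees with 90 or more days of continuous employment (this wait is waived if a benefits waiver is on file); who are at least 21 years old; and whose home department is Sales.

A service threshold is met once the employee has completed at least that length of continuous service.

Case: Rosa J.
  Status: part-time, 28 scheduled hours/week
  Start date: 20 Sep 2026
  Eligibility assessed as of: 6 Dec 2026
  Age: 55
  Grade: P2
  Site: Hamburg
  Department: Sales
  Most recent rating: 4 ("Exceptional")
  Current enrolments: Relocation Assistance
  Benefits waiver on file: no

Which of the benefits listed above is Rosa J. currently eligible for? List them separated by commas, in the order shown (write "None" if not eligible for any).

Relocation Assistance

Service from 20 Sep 2026 to 6 Dec 2026: 77 days.
Health Insurance — grade P2 < P4 ✗ → not eligible.
Floating Holidays — status part-time ✗ (requires full-time) → not eligible.
Retirement Savings Plan — service 77 days ≥ 1 month (≈30 days) ✓; dept Sales ✗ → not eligible.
Bereavement Leave — status part-time ✓; service 77 days ≥ 45 days ✓; dept Sales ✗ → not eligible.
401(k) Company Match — service 77 days < 9 months (≈270 days) ✗ → not eligible.
Legal Services Plan — status part-time ✗ (requires full-time, seasonal, or temporary) → not eligible.
Relocation Assistance — service 77 days ≥ 60 days ✓; rating 4 ≥ 2 ✓; grade P2 ≥ P2 ✓; age 55 ≥ 25 ✓ → eligible.
Professional Development Fund — no waiver, service 77 days < 90 days ✗ → not eligible.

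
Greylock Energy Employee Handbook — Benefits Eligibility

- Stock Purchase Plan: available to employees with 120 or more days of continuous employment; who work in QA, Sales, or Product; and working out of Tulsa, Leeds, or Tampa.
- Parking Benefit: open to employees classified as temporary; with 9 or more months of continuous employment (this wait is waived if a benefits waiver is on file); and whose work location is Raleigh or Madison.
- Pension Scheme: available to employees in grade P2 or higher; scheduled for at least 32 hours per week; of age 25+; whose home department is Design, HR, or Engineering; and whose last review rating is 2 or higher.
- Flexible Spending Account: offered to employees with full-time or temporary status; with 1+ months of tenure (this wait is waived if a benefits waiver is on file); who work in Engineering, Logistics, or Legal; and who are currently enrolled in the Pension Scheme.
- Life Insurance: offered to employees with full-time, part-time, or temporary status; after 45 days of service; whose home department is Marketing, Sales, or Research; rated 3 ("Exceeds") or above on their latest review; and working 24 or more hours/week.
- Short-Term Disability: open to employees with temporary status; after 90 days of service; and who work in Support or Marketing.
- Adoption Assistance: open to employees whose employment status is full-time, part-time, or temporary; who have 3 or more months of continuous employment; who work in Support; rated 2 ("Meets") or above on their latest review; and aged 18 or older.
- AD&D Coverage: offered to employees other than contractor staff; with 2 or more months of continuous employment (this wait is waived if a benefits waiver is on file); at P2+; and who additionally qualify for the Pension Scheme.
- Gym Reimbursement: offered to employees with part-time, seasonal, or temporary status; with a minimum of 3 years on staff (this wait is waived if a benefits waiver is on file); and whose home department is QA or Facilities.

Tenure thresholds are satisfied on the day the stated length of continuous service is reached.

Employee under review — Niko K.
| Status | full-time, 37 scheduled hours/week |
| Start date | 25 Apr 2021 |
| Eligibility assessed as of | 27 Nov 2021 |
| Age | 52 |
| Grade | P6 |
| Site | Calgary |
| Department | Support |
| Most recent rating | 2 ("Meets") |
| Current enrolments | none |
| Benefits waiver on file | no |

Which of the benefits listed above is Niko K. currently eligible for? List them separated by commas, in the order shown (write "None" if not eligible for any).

Service from 25 Apr 2021 to 27 Nov 2021: 216 days.
Stock Purchase Plan — service 216 days ≥ 120 days ✓; dept Support ✗ → not eligible.
Parking Benefit — status full-time ✗ (requires temporary) → not eligible.
Pension Scheme — grade P6 ≥ P2 ✓; 37 hrs/wk ≥ 32 ✓; age 52 ≥ 25 ✓; dept Support ✗ → not eligible.
Flexible Spending Account — status full-time ✓; no waiver, service 216 days ≥ 1 month (≈30 days) ✓; dept Support ✗ → not eligible.
Life Insurance — status full-time ✓; service 216 days ≥ 45 days ✓; dept Support ✗ → not eligible.
Short-Term Disability — status full-time ✗ (requires temporary) → not eligible.
Adoption Assistance — status full-time ✓; service 216 days ≥ 3 months (≈90 days) ✓; dept Support ✓; rating 2 ≥ 2 ✓; age 52 ≥ 18 ✓ → eligible.
AD&D Coverage — status full-time ✓ (not excluded); no waiver, service 216 days ≥ 2 months (≈60 days) ✓; grade P6 ≥ P2 ✓; not eligible for Pension Scheme ✗ → not eligible.
Gym Reimbursement — status full-time ✗ (requires part-time, seasonal, or temporary) → not eligible.

Adoption Assistance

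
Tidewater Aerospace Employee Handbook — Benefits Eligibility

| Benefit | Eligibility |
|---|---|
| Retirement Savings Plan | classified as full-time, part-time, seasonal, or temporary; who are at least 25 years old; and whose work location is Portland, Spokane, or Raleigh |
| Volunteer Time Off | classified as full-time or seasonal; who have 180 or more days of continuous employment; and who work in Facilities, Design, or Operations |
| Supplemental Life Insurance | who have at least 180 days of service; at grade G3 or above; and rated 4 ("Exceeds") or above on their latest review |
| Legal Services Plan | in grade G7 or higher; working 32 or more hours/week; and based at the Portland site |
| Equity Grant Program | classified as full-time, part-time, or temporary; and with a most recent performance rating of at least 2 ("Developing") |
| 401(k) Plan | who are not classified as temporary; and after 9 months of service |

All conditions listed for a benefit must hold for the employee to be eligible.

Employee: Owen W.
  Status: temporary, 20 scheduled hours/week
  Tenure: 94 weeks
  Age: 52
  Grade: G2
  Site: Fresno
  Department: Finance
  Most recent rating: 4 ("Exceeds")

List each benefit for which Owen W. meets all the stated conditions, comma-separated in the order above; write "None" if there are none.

Equity Grant Program

Retirement Savings Plan — status temporary ✓; age 52 ≥ 25 ✓; site Fresno ✗ (not Portland, Spokane, or Raleigh) → not eligible.
Volunteer Time Off — status temporary ✗ (requires full-time or seasonal) → not eligible.
Supplemental Life Insurance — service 94 weeks ≥ 180 days ✓; grade G2 < G3 ✗ → not eligible.
Legal Services Plan — grade G2 < G7 ✗ → not eligible.
Equity Grant Program — status temporary ✓; rating 4 ≥ 2 ✓ → eligible.
401(k) Plan — status temporary ✗ (excluded) → not eligible.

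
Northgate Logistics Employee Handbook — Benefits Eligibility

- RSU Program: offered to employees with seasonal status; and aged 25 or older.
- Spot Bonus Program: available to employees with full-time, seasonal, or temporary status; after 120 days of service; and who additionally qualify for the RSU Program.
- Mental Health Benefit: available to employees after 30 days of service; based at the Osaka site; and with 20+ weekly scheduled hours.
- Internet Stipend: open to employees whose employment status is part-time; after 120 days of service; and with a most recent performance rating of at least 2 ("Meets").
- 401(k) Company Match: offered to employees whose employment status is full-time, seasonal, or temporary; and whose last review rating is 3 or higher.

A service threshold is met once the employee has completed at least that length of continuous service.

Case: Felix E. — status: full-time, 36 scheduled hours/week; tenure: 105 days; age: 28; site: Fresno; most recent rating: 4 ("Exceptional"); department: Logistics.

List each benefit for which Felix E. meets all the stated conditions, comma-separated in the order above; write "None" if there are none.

401(k) Company Match

RSU Program — status full-time ✗ (requires seasonal) → not eligible.
Spot Bonus Program — status full-time ✓; service 105 days < 120 days ✗ → not eligible.
Mental Health Benefit — service 105 days ≥ 30 days ✓; site Fresno ✗ (not Osaka) → not eligible.
Internet Stipend — status full-time ✗ (requires part-time) → not eligible.
401(k) Company Match — status full-time ✓; rating 4 ≥ 3 ✓ → eligible.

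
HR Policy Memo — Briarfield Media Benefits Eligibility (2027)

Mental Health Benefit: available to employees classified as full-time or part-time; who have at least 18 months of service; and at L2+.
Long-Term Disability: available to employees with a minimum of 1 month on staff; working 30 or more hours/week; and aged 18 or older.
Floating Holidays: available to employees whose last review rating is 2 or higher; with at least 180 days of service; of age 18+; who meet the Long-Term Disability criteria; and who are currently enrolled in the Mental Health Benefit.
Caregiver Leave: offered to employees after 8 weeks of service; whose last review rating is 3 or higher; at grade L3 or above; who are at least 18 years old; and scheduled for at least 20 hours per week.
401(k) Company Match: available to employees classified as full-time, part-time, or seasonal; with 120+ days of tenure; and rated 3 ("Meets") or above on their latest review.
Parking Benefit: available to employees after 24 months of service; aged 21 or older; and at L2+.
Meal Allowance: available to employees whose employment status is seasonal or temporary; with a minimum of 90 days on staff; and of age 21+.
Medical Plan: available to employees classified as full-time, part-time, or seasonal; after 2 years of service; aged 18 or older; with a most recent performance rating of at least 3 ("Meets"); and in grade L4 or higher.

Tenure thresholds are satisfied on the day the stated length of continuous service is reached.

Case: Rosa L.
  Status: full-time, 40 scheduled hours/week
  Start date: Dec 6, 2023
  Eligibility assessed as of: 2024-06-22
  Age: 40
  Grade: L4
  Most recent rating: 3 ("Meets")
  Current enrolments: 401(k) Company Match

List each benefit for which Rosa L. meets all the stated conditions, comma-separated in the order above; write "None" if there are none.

Long-Term Disability, Caregiver Leave, 401(k) Company Match

Service from Dec 6, 2023 to 2024-06-22: 199 days.
Mental Health Benefit — status full-time ✓; service 199 days < 18 months (≈540 days) ✗ → not eligible.
Long-Term Disability — service 199 days ≥ 1 month (≈30 days) ✓; 40 hrs/wk ≥ 30 ✓; age 40 ≥ 18 ✓ → eligible.
Floating Holidays — rating 3 ≥ 2 ✓; service 199 days ≥ 180 days ✓; age 40 ≥ 18 ✓; eligible for Long-Term Disability ✓; not enrolled in Mental Health Benefit ✗ → not eligible.
Caregiver Leave — service 199 days ≥ 8 weeks (≈56 days) ✓; rating 3 ≥ 3 ✓; grade L4 ≥ L3 ✓; age 40 ≥ 18 ✓; 40 hrs/wk ≥ 20 ✓ → eligible.
401(k) Company Match — status full-time ✓; service 199 days ≥ 120 days ✓; rating 3 ≥ 3 ✓ → eligible.
Parking Benefit — service 199 days < 24 months (≈720 days) ✗ → not eligible.
Meal Allowance — status full-time ✗ (requires seasonal or temporary) → not eligible.
Medical Plan — status full-time ✓; service 199 days < 2 years (≈730 days) ✗ → not eligible.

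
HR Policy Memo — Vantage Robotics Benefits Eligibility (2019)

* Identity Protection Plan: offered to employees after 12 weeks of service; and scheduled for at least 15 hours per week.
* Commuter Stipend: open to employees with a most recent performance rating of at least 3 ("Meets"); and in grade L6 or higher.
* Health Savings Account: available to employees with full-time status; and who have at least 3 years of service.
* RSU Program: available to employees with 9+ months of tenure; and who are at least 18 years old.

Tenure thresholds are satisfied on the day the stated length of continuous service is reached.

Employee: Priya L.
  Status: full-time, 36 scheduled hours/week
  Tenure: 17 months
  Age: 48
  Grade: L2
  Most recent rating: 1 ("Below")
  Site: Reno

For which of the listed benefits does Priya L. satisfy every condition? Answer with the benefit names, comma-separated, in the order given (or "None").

Identity Protection Plan, RSU Program

Identity Protection Plan — service 17 months ≥ 12 weeks (≈84 days) ✓; 36 hrs/wk ≥ 15 ✓ → eligible.
Commuter Stipend — rating 1 < 3 ✗ → not eligible.
Health Savings Account — status full-time ✓; service 17 months < 3 years (≈1095 days) ✗ → not eligible.
RSU Program — service 17 months ≥ 9 months ✓; age 48 ≥ 18 ✓ → eligible.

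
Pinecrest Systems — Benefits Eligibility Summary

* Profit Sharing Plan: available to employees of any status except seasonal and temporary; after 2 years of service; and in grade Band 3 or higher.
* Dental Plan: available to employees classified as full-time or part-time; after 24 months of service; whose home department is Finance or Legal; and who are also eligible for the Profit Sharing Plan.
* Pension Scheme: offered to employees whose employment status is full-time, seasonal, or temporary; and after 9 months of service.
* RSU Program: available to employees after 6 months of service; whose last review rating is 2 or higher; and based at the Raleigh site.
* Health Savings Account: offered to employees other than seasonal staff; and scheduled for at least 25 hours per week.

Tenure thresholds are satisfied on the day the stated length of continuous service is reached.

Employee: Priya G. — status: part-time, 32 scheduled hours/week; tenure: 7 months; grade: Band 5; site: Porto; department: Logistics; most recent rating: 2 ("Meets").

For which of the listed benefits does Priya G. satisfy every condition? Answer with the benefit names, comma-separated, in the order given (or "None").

Profit Sharing Plan — status part-time ✓ (not excluded); service 7 months < 2 years (≈730 days) ✗ → not eligible.
Dental Plan — status part-time ✓; service 7 months < 24 months ✗ → not eligible.
Pension Scheme — status part-time ✗ (requires full-time, seasonal, or temporary) → not eligible.
RSU Program — service 7 months ≥ 6 months ✓; rating 2 ≥ 2 ✓; site Porto ✗ (not Raleigh) → not eligible.
Health Savings Account — status part-time ✓ (not excluded); 32 hrs/wk ≥ 25 ✓ → eligible.

Health Savings Account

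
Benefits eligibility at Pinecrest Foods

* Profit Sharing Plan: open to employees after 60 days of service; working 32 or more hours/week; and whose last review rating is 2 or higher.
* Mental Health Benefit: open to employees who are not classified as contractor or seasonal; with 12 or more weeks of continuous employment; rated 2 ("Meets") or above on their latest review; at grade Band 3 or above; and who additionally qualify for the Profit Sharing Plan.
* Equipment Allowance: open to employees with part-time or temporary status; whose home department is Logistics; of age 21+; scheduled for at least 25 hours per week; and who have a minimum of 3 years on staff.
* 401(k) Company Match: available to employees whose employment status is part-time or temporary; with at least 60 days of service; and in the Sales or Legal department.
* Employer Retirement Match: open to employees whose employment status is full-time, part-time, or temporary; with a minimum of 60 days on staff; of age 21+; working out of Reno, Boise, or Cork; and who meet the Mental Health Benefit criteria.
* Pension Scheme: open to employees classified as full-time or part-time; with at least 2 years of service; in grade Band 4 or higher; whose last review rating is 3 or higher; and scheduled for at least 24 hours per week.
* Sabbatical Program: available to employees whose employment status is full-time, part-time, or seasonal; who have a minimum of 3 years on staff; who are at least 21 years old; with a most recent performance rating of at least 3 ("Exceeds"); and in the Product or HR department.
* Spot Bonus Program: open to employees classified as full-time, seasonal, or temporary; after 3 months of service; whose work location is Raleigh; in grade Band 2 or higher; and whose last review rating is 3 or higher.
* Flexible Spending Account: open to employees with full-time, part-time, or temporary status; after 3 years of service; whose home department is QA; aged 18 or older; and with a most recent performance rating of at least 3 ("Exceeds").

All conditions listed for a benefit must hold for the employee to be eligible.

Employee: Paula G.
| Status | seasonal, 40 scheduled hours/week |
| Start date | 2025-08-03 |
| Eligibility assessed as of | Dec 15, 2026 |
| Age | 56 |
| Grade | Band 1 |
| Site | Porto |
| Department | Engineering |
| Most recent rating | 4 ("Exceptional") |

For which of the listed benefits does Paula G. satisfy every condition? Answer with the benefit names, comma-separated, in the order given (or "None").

Service from 2025-08-03 to Dec 15, 2026: 499 days.
Profit Sharing Plan — service 499 days ≥ 60 days ✓; 40 hrs/wk ≥ 32 ✓; rating 4 ≥ 2 ✓ → eligible.
Mental Health Benefit — status seasonal ✗ (excluded) → not eligible.
Equipment Allowance — status seasonal ✗ (requires part-time or temporary) → not eligible.
401(k) Company Match — status seasonal ✗ (requires part-time or temporary) → not eligible.
Employer Retirement Match — status seasonal ✗ (requires full-time, part-time, or temporary) → not eligible.
Pension Scheme — status seasonal ✗ (requires full-time or part-time) → not eligible.
Sabbatical Program — status seasonal ✓; service 499 days < 3 years (≈1095 days) ✗ → not eligible.
Spot Bonus Program — status seasonal ✓; service 499 days ≥ 3 months (≈90 days) ✓; site Porto ✗ (not Raleigh) → not eligible.
Flexible Spending Account — status seasonal ✗ (requires full-time, part-time, or temporary) → not eligible.

Profit Sharing Plan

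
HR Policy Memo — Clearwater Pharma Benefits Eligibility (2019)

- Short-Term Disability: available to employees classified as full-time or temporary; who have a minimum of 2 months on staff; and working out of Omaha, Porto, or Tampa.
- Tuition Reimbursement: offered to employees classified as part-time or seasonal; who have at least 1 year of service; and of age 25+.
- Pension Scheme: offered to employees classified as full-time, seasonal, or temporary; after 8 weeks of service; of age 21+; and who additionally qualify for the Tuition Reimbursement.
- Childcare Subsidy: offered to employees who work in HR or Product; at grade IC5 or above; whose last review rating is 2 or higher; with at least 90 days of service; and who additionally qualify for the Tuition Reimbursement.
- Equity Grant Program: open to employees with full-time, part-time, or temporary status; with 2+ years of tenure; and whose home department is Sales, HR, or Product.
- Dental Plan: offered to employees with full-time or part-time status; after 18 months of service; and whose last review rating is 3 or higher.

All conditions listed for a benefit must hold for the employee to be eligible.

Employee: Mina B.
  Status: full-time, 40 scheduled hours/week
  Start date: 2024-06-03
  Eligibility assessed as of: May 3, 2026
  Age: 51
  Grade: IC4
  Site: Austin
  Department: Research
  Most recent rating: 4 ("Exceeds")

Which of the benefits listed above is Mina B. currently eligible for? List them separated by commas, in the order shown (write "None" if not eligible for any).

Dental Plan

Service from 2024-06-03 to May 3, 2026: 699 days.
Short-Term Disability — status full-time ✓; service 699 days ≥ 2 months (≈60 days) ✓; site Austin ✗ (not Omaha, Porto, or Tampa) → not eligible.
Tuition Reimbursement — status full-time ✗ (requires part-time or seasonal) → not eligible.
Pension Scheme — status full-time ✓; service 699 days ≥ 8 weeks (≈56 days) ✓; age 51 ≥ 21 ✓; not eligible for Tuition Reimbursement ✗ → not eligible.
Childcare Subsidy — dept Research ✗ → not eligible.
Equity Grant Program — status full-time ✓; service 699 days < 2 years (≈730 days) ✗ → not eligible.
Dental Plan — status full-time ✓; service 699 days ≥ 18 months (≈540 days) ✓; rating 4 ≥ 3 ✓ → eligible.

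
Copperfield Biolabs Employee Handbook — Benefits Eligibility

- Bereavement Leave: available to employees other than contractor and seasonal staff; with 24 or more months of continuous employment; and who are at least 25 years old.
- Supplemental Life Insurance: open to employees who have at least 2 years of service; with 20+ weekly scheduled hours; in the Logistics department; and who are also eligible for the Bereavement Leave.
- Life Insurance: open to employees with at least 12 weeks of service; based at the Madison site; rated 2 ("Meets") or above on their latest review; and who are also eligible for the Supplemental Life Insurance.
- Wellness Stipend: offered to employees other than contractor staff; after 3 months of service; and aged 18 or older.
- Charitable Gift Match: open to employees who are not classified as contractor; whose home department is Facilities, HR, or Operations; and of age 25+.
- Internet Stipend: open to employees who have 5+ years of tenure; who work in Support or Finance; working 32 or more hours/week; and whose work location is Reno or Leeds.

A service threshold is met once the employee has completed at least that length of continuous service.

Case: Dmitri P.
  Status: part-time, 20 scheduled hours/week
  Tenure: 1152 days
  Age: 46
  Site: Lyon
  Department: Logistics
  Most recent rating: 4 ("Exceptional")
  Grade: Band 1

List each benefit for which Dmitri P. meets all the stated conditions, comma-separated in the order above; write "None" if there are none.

Bereavement Leave, Supplemental Life Insurance, Wellness Stipend

Bereavement Leave — status part-time ✓ (not excluded); service 1152 days ≥ 24 months (≈720 days) ✓; age 46 ≥ 25 ✓ → eligible.
Supplemental Life Insurance — service 1152 days ≥ 2 years (≈730 days) ✓; 20 hrs/wk ≥ 20 ✓; dept Logistics ✓; eligible for Bereavement Leave ✓ → eligible.
Life Insurance — service 1152 days ≥ 12 weeks (≈84 days) ✓; site Lyon ✗ (not Madison) → not eligible.
Wellness Stipend — status part-time ✓ (not excluded); service 1152 days ≥ 3 months (≈90 days) ✓; age 46 ≥ 18 ✓ → eligible.
Charitable Gift Match — status part-time ✓ (not excluded); dept Logistics ✗ → not eligible.
Internet Stipend — service 1152 days < 5 years (≈1825 days) ✗ → not eligible.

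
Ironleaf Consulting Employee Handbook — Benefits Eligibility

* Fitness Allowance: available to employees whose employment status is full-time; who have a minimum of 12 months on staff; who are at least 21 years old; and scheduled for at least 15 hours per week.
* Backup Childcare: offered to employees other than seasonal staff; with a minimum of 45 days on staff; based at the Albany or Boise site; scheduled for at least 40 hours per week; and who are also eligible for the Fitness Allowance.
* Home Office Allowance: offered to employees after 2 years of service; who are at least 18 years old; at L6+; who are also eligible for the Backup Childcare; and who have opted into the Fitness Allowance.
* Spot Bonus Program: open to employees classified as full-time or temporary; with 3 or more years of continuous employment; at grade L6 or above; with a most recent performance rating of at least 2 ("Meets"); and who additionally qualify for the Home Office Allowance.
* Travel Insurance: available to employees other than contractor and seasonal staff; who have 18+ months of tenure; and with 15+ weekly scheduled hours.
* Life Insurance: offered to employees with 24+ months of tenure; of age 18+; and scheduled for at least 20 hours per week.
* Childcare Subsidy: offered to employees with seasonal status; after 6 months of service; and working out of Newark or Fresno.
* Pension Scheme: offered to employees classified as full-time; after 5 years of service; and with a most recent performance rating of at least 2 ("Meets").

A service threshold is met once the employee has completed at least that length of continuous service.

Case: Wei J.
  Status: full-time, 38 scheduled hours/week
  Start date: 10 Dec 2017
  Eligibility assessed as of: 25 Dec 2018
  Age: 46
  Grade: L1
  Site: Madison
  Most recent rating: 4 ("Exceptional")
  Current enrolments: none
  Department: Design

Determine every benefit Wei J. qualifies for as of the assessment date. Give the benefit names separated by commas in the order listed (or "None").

Service from 10 Dec 2017 to 25 Dec 2018: 380 days.
Fitness Allowance — status full-time ✓; service 380 days ≥ 12 months (≈360 days) ✓; age 46 ≥ 21 ✓; 38 hrs/wk ≥ 15 ✓ → eligible.
Backup Childcare — status full-time ✓ (not excluded); service 380 days ≥ 45 days ✓; site Madison ✗ (not Albany or Boise) → not eligible.
Home Office Allowance — service 380 days < 2 years (≈730 days) ✗ → not eligible.
Spot Bonus Program — status full-time ✓; service 380 days < 3 years (≈1095 days) ✗ → not eligible.
Travel Insurance — status full-time ✓ (not excluded); service 380 days < 18 months (≈540 days) ✗ → not eligible.
Life Insurance — service 380 days < 24 months (≈720 days) ✗ → not eligible.
Childcare Subsidy — status full-time ✗ (requires seasonal) → not eligible.
Pension Scheme — status full-time ✓; service 380 days < 5 years (≈1825 days) ✗ → not eligible.

Fitness Allowance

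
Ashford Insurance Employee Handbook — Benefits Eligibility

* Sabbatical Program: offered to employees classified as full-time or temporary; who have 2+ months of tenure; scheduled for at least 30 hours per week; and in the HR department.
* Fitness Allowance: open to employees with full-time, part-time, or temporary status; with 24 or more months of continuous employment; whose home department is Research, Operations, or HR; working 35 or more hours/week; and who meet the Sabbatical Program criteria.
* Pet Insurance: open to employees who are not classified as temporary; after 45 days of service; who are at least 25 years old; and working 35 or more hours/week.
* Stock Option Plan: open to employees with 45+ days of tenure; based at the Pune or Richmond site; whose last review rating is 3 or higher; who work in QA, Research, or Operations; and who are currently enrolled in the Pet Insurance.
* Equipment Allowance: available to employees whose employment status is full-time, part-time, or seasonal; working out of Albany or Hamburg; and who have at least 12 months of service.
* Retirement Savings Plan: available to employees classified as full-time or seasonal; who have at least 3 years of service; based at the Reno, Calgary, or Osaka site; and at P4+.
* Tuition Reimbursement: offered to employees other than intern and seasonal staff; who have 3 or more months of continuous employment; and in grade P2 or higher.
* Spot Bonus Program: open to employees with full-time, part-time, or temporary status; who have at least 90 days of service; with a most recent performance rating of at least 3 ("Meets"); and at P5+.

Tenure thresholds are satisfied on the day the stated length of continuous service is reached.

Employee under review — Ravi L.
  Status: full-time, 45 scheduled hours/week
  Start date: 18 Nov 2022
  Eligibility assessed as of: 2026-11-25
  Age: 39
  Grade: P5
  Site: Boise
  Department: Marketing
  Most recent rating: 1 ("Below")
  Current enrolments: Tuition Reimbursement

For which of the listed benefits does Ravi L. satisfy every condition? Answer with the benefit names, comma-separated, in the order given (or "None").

Service from 18 Nov 2022 to 2026-11-25: 1468 days.
Sabbatical Program — status full-time ✓; service 1468 days ≥ 2 months (≈60 days) ✓; 45 hrs/wk ≥ 30 ✓; dept Marketing ✗ → not eligible.
Fitness Allowance — status full-time ✓; service 1468 days ≥ 24 months (≈720 days) ✓; dept Marketing ✗ → not eligible.
Pet Insurance — status full-time ✓ (not excluded); service 1468 days ≥ 45 days ✓; age 39 ≥ 25 ✓; 45 hrs/wk ≥ 35 ✓ → eligible.
Stock Option Plan — service 1468 days ≥ 45 days ✓; site Boise ✗ (not Pune or Richmond) → not eligible.
Equipment Allowance — status full-time ✓; site Boise ✗ (not Albany or Hamburg) → not eligible.
Retirement Savings Plan — status full-time ✓; service 1468 days ≥ 3 years (≈1095 days) ✓; site Boise ✗ (not Reno, Calgary, or Osaka) → not eligible.
Tuition Reimbursement — status full-time ✓ (not excluded); service 1468 days ≥ 3 months (≈90 days) ✓; grade P5 ≥ P2 ✓ → eligible.
Spot Bonus Program — status full-time ✓; service 1468 days ≥ 90 days ✓; rating 1 < 3 ✗ → not eligible.

Pet Insurance, Tuition Reimbursement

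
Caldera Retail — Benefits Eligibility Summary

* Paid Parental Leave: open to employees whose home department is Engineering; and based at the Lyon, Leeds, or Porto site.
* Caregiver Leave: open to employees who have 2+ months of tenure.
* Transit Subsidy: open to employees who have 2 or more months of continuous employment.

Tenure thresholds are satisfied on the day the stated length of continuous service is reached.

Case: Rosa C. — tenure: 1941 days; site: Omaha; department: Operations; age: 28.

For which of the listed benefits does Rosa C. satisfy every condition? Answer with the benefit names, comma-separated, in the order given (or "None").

Caregiver Leave, Transit Subsidy

Paid Parental Leave — dept Operations ✗ → not eligible.
Caregiver Leave — service 1941 days ≥ 2 months (≈60 days) ✓ → eligible.
Transit Subsidy — service 1941 days ≥ 2 months (≈60 days) ✓ → eligible.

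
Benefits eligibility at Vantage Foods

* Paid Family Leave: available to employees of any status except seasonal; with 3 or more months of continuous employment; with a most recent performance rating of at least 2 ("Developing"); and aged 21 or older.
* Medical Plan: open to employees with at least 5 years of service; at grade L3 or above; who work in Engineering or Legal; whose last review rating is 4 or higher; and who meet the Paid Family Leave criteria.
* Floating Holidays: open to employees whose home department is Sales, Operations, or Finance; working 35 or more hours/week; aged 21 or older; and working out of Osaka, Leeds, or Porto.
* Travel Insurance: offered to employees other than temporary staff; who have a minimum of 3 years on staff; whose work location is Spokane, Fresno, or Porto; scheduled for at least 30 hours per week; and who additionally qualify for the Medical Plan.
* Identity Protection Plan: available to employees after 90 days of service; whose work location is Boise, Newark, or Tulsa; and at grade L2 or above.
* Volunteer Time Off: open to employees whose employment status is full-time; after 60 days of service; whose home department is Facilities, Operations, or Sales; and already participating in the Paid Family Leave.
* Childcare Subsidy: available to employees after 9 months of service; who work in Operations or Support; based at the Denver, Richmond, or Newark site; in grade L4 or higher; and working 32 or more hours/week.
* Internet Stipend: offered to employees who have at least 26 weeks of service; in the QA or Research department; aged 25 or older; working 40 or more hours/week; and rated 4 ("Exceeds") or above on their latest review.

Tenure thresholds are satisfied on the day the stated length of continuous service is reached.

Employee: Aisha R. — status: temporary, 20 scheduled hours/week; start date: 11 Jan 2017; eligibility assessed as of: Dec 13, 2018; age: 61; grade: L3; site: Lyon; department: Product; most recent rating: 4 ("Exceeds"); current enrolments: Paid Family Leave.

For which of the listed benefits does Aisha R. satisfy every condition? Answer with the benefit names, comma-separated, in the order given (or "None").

Paid Family Leave

Service from 11 Jan 2017 to Dec 13, 2018: 701 days.
Paid Family Leave — status temporary ✓ (not excluded); service 701 days ≥ 3 months (≈90 days) ✓; rating 4 ≥ 2 ✓; age 61 ≥ 21 ✓ → eligible.
Medical Plan — service 701 days < 5 years (≈1825 days) ✗ → not eligible.
Floating Holidays — dept Product ✗ → not eligible.
Travel Insurance — status temporary ✗ (excluded) → not eligible.
Identity Protection Plan — service 701 days ≥ 90 days ✓; site Lyon ✗ (not Boise, Newark, or Tulsa) → not eligible.
Volunteer Time Off — status temporary ✗ (requires full-time) → not eligible.
Childcare Subsidy — service 701 days ≥ 9 months (≈270 days) ✓; dept Product ✗ → not eligible.
Internet Stipend — service 701 days ≥ 26 weeks (≈182 days) ✓; dept Product ✗ → not eligible.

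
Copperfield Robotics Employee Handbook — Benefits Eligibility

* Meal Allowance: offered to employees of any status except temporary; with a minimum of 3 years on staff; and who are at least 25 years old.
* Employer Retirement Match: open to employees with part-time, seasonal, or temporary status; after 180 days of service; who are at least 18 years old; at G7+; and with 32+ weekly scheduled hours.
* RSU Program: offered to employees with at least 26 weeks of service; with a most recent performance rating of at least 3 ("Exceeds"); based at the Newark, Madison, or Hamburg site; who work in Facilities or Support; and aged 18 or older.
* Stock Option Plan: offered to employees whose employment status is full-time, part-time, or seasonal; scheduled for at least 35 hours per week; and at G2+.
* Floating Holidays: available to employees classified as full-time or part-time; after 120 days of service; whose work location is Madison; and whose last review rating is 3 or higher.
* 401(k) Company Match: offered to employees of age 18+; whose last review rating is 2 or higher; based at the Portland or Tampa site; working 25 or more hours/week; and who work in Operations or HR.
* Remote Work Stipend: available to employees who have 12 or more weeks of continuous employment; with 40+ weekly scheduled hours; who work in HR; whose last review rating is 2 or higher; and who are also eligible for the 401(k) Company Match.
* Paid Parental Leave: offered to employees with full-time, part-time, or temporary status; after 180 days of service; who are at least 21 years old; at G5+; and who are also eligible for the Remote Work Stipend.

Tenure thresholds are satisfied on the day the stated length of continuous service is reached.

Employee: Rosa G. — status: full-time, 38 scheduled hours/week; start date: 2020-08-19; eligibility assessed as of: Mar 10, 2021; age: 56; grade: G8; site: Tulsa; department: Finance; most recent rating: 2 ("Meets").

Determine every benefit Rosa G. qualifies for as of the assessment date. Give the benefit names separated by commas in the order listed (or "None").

Service from 2020-08-19 to Mar 10, 2021: 203 days.
Meal Allowance — status full-time ✓ (not excluded); service 203 days < 3 years (≈1095 days) ✗ → not eligible.
Employer Retirement Match — status full-time ✗ (requires part-time, seasonal, or temporary) → not eligible.
RSU Program — service 203 days ≥ 26 weeks (≈182 days) ✓; rating 2 < 3 ✗ → not eligible.
Stock Option Plan — status full-time ✓; 38 hrs/wk ≥ 35 ✓; grade G8 ≥ G2 ✓ → eligible.
Floating Holidays — status full-time ✓; service 203 days ≥ 120 days ✓; site Tulsa ✗ (not Madison) → not eligible.
401(k) Company Match — age 56 ≥ 18 ✓; rating 2 ≥ 2 ✓; site Tulsa ✗ (not Portland or Tampa) → not eligible.
Remote Work Stipend — service 203 days ≥ 12 weeks (≈84 days) ✓; 38 hrs/wk < 40 ✗ → not eligible.
Paid Parental Leave — status full-time ✓; service 203 days ≥ 180 days ✓; age 56 ≥ 21 ✓; grade G8 ≥ G5 ✓; not eligible for Remote Work Stipend ✗ → not eligible.

Stock Option Plan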